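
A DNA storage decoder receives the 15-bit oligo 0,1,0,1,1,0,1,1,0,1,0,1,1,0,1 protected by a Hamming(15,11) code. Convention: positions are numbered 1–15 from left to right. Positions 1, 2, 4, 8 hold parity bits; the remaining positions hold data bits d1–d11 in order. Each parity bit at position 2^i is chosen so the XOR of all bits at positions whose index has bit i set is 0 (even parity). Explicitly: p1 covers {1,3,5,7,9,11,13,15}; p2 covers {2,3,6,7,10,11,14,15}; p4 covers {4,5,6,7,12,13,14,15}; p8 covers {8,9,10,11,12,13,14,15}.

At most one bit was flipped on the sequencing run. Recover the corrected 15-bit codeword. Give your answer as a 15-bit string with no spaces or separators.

010110100101101

s1 (pos 1,3,5,7,9,11,13,15): 0⊕0⊕1⊕1⊕0⊕0⊕1⊕1 = 0
s2 (pos 2,3,6,7,10,11,14,15): 1⊕0⊕0⊕1⊕1⊕0⊕0⊕1 = 0
s4 (pos 4,5,6,7,12,13,14,15): 1⊕1⊕0⊕1⊕1⊕1⊕0⊕1 = 0
s8 (pos 8,9,10,11,12,13,14,15): 1⊕0⊕1⊕0⊕1⊕1⊕0⊕1 = 1
Syndrome s8…s1 = 1000 → error at position 8.
Flip position 8: 010110110101101 → 010110100101101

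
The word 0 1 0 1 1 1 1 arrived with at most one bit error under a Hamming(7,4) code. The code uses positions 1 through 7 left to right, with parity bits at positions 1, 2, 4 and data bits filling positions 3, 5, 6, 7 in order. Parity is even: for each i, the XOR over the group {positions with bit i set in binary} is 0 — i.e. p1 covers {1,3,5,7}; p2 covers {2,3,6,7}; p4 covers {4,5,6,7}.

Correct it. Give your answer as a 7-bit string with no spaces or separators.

0001111

s1 (pos 1,3,5,7): 0⊕0⊕1⊕1 = 0
s2 (pos 2,3,6,7): 1⊕0⊕1⊕1 = 1
s4 (pos 4,5,6,7): 1⊕1⊕1⊕1 = 0
Syndrome s4…s1 = 010 → error at position 2.
Flip position 2: 0101111 → 0001111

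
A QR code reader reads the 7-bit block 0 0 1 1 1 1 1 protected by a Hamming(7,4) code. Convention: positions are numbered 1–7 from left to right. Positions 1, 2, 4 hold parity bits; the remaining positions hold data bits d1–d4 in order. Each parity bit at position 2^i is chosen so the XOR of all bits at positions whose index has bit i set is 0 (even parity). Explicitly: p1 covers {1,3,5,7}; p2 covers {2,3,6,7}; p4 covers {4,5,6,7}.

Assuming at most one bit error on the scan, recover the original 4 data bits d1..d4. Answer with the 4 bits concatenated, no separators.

s1 (pos 1,3,5,7): 0⊕1⊕1⊕1 = 1
s2 (pos 2,3,6,7): 0⊕1⊕1⊕1 = 1
s4 (pos 4,5,6,7): 1⊕1⊕1⊕1 = 0
Syndrome s4…s1 = 011 → error at position 3.
Flip position 3: 0011111 → 0001111
Read data bits from positions 3,5,6,7: 0111

0111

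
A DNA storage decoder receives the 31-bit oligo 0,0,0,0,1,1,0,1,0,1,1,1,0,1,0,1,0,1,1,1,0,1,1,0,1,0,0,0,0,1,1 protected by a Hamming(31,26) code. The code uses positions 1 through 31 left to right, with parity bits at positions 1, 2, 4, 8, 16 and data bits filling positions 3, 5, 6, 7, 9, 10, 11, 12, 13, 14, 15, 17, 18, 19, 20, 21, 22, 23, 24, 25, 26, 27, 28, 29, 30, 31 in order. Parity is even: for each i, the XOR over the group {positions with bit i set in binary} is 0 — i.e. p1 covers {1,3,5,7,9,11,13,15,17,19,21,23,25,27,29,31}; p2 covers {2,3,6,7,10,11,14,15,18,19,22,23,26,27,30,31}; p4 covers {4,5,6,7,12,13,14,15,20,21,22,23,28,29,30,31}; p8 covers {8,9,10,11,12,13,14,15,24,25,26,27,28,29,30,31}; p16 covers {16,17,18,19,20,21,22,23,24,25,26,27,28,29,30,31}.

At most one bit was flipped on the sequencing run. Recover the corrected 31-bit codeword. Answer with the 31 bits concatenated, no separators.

0000110101110101011001101000011

s1 (pos 1,3,5,7,9,11,13,15,17,19,21,23,25,27,29,31): 0⊕0⊕1⊕0⊕0⊕1⊕0⊕0⊕0⊕1⊕0⊕1⊕1⊕0⊕0⊕1 = 0
s2 (pos 2,3,6,7,10,11,14,15,18,19,22,23,26,27,30,31): 0⊕0⊕1⊕0⊕1⊕1⊕1⊕0⊕1⊕1⊕1⊕1⊕0⊕0⊕1⊕1 = 0
s4 (pos 4,5,6,7,12,13,14,15,20,21,22,23,28,29,30,31): 0⊕1⊕1⊕0⊕1⊕0⊕1⊕0⊕1⊕0⊕1⊕1⊕0⊕0⊕1⊕1 = 1
s8 (pos 8,9,10,11,12,13,14,15,24,25,26,27,28,29,30,31): 1⊕0⊕1⊕1⊕1⊕0⊕1⊕0⊕0⊕1⊕0⊕0⊕0⊕0⊕1⊕1 = 0
s16 (pos 16,17,18,19,20,21,22,23,24,25,26,27,28,29,30,31): 1⊕0⊕1⊕1⊕1⊕0⊕1⊕1⊕0⊕1⊕0⊕0⊕0⊕0⊕1⊕1 = 1
Syndrome s16…s1 = 10100 → error at position 20.
Flip position 20: 0000110101110101011101101000011 → 0000110101110101011001101000011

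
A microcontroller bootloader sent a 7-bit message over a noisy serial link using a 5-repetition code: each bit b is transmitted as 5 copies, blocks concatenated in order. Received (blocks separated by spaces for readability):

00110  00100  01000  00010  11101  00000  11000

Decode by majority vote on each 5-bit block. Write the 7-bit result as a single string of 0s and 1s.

Block 1 (00110): 2 ones → 0
Block 2 (00100): 1 one → 0
Block 3 (01000): 1 one → 0
Block 4 (00010): 1 one → 0
Block 5 (11101): 4 ones → 1
Block 6 (00000): 0 ones → 0
Block 7 (11000): 2 ones → 0

0000100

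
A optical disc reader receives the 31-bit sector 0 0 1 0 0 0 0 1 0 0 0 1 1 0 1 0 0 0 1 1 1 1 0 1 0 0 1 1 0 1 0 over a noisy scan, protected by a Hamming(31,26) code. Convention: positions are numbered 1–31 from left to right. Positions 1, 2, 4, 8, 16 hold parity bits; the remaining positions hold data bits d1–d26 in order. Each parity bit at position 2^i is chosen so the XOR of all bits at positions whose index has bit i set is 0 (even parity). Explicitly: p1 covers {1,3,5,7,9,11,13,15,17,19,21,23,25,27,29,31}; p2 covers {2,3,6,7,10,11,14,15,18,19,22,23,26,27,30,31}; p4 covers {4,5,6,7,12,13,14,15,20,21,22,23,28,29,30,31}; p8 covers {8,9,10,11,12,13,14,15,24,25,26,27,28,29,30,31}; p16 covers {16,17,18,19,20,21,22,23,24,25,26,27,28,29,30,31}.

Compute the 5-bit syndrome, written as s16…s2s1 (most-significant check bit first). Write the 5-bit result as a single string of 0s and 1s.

00000

s1 (pos 1,3,5,7,9,11,13,15,17,19,21,23,25,27,29,31): 0⊕1⊕0⊕0⊕0⊕0⊕1⊕1⊕0⊕1⊕1⊕0⊕0⊕1⊕0⊕0 = 0
s2 (pos 2,3,6,7,10,11,14,15,18,19,22,23,26,27,30,31): 0⊕1⊕0⊕0⊕0⊕0⊕0⊕1⊕0⊕1⊕1⊕0⊕0⊕1⊕1⊕0 = 0
s4 (pos 4,5,6,7,12,13,14,15,20,21,22,23,28,29,30,31): 0⊕0⊕0⊕0⊕1⊕1⊕0⊕1⊕1⊕1⊕1⊕0⊕1⊕0⊕1⊕0 = 0
s8 (pos 8,9,10,11,12,13,14,15,24,25,26,27,28,29,30,31): 1⊕0⊕0⊕0⊕1⊕1⊕0⊕1⊕1⊕0⊕0⊕1⊕1⊕0⊕1⊕0 = 0
s16 (pos 16,17,18,19,20,21,22,23,24,25,26,27,28,29,30,31): 0⊕0⊕0⊕1⊕1⊕1⊕1⊕0⊕1⊕0⊕0⊕1⊕1⊕0⊕1⊕0 = 0
Syndrome s16…s1 = 00000 → no error.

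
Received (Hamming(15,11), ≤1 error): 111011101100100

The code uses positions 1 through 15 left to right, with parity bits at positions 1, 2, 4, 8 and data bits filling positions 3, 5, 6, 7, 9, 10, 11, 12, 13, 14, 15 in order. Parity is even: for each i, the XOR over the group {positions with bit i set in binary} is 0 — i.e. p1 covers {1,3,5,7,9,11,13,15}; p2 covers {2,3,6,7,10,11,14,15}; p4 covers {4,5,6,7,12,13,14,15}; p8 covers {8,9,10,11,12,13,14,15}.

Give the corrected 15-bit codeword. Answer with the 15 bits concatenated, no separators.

111011101000100

s1 (pos 1,3,5,7,9,11,13,15): 1⊕1⊕1⊕1⊕1⊕0⊕1⊕0 = 0
s2 (pos 2,3,6,7,10,11,14,15): 1⊕1⊕1⊕1⊕1⊕0⊕0⊕0 = 1
s4 (pos 4,5,6,7,12,13,14,15): 0⊕1⊕1⊕1⊕0⊕1⊕0⊕0 = 0
s8 (pos 8,9,10,11,12,13,14,15): 0⊕1⊕1⊕0⊕0⊕1⊕0⊕0 = 1
Syndrome s8…s1 = 1010 → error at position 10.
Flip position 10: 111011101100100 → 111011101000100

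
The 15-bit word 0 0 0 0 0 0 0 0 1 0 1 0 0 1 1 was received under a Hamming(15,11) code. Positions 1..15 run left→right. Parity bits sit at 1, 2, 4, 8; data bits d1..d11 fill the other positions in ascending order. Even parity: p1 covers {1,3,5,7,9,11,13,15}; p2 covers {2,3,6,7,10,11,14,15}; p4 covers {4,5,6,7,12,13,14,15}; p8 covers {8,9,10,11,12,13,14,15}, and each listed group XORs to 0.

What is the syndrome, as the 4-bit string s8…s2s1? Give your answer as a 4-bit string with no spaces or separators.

s1 (pos 1,3,5,7,9,11,13,15): 0⊕0⊕0⊕0⊕1⊕1⊕0⊕1 = 1
s2 (pos 2,3,6,7,10,11,14,15): 0⊕0⊕0⊕0⊕0⊕1⊕1⊕1 = 1
s4 (pos 4,5,6,7,12,13,14,15): 0⊕0⊕0⊕0⊕0⊕0⊕1⊕1 = 0
s8 (pos 8,9,10,11,12,13,14,15): 0⊕1⊕0⊕1⊕0⊕0⊕1⊕1 = 0
Syndrome s8…s1 = 0011 → error at position 3.

0011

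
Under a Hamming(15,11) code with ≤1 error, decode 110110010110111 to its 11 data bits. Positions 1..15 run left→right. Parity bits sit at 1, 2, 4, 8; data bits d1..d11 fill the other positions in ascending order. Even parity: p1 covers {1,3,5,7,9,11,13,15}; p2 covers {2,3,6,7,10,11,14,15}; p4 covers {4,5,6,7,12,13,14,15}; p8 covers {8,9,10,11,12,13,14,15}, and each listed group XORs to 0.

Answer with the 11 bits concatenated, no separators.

01010110111

s1 (pos 1,3,5,7,9,11,13,15): 1⊕0⊕1⊕0⊕0⊕1⊕1⊕1 = 1
s2 (pos 2,3,6,7,10,11,14,15): 1⊕0⊕0⊕0⊕1⊕1⊕1⊕1 = 1
s4 (pos 4,5,6,7,12,13,14,15): 1⊕1⊕0⊕0⊕0⊕1⊕1⊕1 = 1
s8 (pos 8,9,10,11,12,13,14,15): 1⊕0⊕1⊕1⊕0⊕1⊕1⊕1 = 0
Syndrome s8…s1 = 0111 → error at position 7.
Flip position 7: 110110010110111 → 110110110110111
Read data bits from positions 3,5,6,7,9,10,11,12,13,14,15: 01010110111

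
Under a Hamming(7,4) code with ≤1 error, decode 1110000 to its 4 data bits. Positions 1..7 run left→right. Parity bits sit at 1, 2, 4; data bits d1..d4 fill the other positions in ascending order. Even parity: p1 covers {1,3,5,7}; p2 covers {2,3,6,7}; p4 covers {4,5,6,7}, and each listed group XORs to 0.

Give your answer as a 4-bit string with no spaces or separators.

s1 (pos 1,3,5,7): 1⊕1⊕0⊕0 = 0
s2 (pos 2,3,6,7): 1⊕1⊕0⊕0 = 0
s4 (pos 4,5,6,7): 0⊕0⊕0⊕0 = 0
Syndrome s4…s1 = 000 → no error.
Read data bits from positions 3,5,6,7: 1000

1000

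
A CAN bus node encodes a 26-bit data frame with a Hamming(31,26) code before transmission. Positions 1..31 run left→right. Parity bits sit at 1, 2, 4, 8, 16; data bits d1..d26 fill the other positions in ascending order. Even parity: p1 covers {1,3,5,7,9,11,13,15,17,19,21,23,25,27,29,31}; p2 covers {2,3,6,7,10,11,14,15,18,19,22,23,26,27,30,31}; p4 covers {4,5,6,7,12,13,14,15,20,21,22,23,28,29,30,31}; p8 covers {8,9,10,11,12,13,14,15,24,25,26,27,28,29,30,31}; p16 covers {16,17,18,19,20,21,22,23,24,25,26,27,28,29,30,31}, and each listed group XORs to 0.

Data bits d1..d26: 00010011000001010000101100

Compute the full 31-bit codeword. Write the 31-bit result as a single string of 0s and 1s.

Place data at non-parity positions: p1 p2 0 p4 0 0 1 p8 0 0 1 1 0 0 0 p16 0 0 1 0 1 0 0 0 0 1 0 1 1 0 0
p1 (pos 1,3,5,7,9,11,13,15,17,19,21,23,25,27,29,31): XOR of data positions = 0⊕0⊕1⊕0⊕1⊕0⊕0⊕0⊕1⊕1⊕0⊕0⊕0⊕1⊕0 = 1
p2 (pos 2,3,6,7,10,11,14,15,18,19,22,23,26,27,30,31): XOR of data positions = 0⊕0⊕1⊕0⊕1⊕0⊕0⊕0⊕1⊕0⊕0⊕1⊕0⊕0⊕0 = 0
p4 (pos 4,5,6,7,12,13,14,15,20,21,22,23,28,29,30,31): XOR of data positions = 0⊕0⊕1⊕1⊕0⊕0⊕0⊕0⊕1⊕0⊕0⊕1⊕1⊕0⊕0 = 1
p8 (pos 8,9,10,11,12,13,14,15,24,25,26,27,28,29,30,31): XOR of data positions = 0⊕0⊕1⊕1⊕0⊕0⊕0⊕0⊕0⊕1⊕0⊕1⊕1⊕0⊕0 = 1
p16 (pos 16,17,18,19,20,21,22,23,24,25,26,27,28,29,30,31): XOR of data positions = 0⊕0⊕1⊕0⊕1⊕0⊕0⊕0⊕0⊕1⊕0⊕1⊕1⊕0⊕0 = 1
Codeword: 1001001100110001001010000101100

1001001100110001001010000101100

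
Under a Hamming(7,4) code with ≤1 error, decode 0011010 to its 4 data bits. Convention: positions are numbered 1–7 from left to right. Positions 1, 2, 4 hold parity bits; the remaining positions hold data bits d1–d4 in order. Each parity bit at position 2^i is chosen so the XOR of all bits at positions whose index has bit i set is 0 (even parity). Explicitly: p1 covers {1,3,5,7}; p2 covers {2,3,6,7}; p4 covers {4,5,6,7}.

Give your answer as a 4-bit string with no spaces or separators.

1010

s1 (pos 1,3,5,7): 0⊕1⊕0⊕0 = 1
s2 (pos 2,3,6,7): 0⊕1⊕1⊕0 = 0
s4 (pos 4,5,6,7): 1⊕0⊕1⊕0 = 0
Syndrome s4…s1 = 001 → error at position 1.
Flip position 1: 0011010 → 1011010
Read data bits from positions 3,5,6,7: 1010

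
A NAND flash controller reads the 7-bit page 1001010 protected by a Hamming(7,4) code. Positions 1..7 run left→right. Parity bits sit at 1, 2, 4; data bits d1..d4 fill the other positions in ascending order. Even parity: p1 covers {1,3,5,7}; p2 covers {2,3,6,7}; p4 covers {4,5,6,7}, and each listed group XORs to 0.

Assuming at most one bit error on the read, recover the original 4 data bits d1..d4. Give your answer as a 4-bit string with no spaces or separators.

s1 (pos 1,3,5,7): 1⊕0⊕0⊕0 = 1
s2 (pos 2,3,6,7): 0⊕0⊕1⊕0 = 1
s4 (pos 4,5,6,7): 1⊕0⊕1⊕0 = 0
Syndrome s4…s1 = 011 → error at position 3.
Flip position 3: 1001010 → 1011010
Read data bits from positions 3,5,6,7: 1010

1010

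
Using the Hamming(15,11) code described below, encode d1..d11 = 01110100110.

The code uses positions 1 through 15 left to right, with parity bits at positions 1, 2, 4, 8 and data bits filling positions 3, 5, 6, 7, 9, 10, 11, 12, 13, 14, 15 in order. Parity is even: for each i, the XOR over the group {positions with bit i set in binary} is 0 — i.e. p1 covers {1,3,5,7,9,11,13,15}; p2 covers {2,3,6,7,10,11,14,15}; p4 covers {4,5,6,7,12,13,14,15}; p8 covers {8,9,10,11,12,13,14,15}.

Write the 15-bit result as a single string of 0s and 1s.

Place data at non-parity positions: p1 p2 0 p4 1 1 1 p8 0 1 0 0 1 1 0
p1 (pos 1,3,5,7,9,11,13,15): XOR of data positions = 0⊕1⊕1⊕0⊕0⊕1⊕0 = 1
p2 (pos 2,3,6,7,10,11,14,15): XOR of data positions = 0⊕1⊕1⊕1⊕0⊕1⊕0 = 0
p4 (pos 4,5,6,7,12,13,14,15): XOR of data positions = 1⊕1⊕1⊕0⊕1⊕1⊕0 = 1
p8 (pos 8,9,10,11,12,13,14,15): XOR of data positions = 0⊕1⊕0⊕0⊕1⊕1⊕0 = 1
Codeword: 100111110100110

100111110100110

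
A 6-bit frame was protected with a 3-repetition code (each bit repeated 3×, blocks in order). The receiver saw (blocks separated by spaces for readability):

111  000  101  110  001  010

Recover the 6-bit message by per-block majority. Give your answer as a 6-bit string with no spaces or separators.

101100

Block 1 (111): 3 ones → 1
Block 2 (000): 0 ones → 0
Block 3 (101): 2 ones → 1
Block 4 (110): 2 ones → 1
Block 5 (001): 1 one → 0
Block 6 (010): 1 one → 0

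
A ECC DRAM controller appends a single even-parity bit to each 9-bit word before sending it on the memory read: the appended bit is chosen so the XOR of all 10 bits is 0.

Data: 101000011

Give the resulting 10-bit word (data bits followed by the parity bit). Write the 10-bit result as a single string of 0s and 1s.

1010000110

XOR of the 9 data bits: 1⊕0⊕1⊕0⊕0⊕0⊕0⊕1⊕1 = 0
Parity bit = 0 (so all 10 bits XOR to 0).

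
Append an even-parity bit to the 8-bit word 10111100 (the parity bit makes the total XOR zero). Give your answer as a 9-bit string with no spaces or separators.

101111001

XOR of the 8 data bits: 1⊕0⊕1⊕1⊕1⊕1⊕0⊕0 = 1
Parity bit = 1 (so all 9 bits XOR to 0).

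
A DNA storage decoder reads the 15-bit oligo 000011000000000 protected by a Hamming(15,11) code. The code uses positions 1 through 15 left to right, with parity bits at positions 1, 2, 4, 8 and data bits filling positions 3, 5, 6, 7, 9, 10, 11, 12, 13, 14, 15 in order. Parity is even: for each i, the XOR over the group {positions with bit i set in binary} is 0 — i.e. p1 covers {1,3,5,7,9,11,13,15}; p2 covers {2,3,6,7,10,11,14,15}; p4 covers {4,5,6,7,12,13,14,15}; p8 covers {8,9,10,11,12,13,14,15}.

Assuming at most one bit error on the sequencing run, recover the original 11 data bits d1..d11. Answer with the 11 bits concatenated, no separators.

11100000000

s1 (pos 1,3,5,7,9,11,13,15): 0⊕0⊕1⊕0⊕0⊕0⊕0⊕0 = 1
s2 (pos 2,3,6,7,10,11,14,15): 0⊕0⊕1⊕0⊕0⊕0⊕0⊕0 = 1
s4 (pos 4,5,6,7,12,13,14,15): 0⊕1⊕1⊕0⊕0⊕0⊕0⊕0 = 0
s8 (pos 8,9,10,11,12,13,14,15): 0⊕0⊕0⊕0⊕0⊕0⊕0⊕0 = 0
Syndrome s8…s1 = 0011 → error at position 3.
Flip position 3: 000011000000000 → 001011000000000
Read data bits from positions 3,5,6,7,9,10,11,12,13,14,15: 11100000000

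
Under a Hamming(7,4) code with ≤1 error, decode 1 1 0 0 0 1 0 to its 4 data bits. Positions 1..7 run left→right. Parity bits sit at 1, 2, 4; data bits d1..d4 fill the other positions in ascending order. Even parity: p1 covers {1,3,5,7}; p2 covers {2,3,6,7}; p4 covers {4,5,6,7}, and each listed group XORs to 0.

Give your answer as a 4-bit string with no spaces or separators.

s1 (pos 1,3,5,7): 1⊕0⊕0⊕0 = 1
s2 (pos 2,3,6,7): 1⊕0⊕1⊕0 = 0
s4 (pos 4,5,6,7): 0⊕0⊕1⊕0 = 1
Syndrome s4…s1 = 101 → error at position 5.
Flip position 5: 1100010 → 1100110
Read data bits from positions 3,5,6,7: 0110

0110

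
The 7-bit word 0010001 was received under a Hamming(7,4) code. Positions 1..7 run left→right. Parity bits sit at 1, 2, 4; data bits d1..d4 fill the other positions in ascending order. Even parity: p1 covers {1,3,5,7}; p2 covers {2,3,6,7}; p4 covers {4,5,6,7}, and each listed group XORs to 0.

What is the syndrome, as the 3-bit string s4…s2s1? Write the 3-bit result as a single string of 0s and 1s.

100

s1 (pos 1,3,5,7): 0⊕1⊕0⊕1 = 0
s2 (pos 2,3,6,7): 0⊕1⊕0⊕1 = 0
s4 (pos 4,5,6,7): 0⊕0⊕0⊕1 = 1
Syndrome s4…s1 = 100 → error at position 4.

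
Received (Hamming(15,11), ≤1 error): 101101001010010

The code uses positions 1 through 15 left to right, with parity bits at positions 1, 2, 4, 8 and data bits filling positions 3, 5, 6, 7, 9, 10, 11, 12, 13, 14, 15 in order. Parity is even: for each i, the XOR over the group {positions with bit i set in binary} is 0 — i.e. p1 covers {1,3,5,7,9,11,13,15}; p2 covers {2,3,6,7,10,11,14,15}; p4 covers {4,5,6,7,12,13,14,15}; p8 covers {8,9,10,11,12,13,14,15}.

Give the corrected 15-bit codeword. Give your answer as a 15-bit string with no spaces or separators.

101101001011010

s1 (pos 1,3,5,7,9,11,13,15): 1⊕1⊕0⊕0⊕1⊕1⊕0⊕0 = 0
s2 (pos 2,3,6,7,10,11,14,15): 0⊕1⊕1⊕0⊕0⊕1⊕1⊕0 = 0
s4 (pos 4,5,6,7,12,13,14,15): 1⊕0⊕1⊕0⊕0⊕0⊕1⊕0 = 1
s8 (pos 8,9,10,11,12,13,14,15): 0⊕1⊕0⊕1⊕0⊕0⊕1⊕0 = 1
Syndrome s8…s1 = 1100 → error at position 12.
Flip position 12: 101101001010010 → 101101001011010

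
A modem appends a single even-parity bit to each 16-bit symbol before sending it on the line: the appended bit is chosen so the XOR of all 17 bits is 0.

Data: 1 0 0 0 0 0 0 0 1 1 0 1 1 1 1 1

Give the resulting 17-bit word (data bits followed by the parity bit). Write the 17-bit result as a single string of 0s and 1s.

10000000110111110

XOR of the 16 data bits: 1⊕0⊕0⊕0⊕0⊕0⊕0⊕0⊕1⊕1⊕0⊕1⊕1⊕1⊕1⊕1 = 0
Parity bit = 0 (so all 17 bits XOR to 0).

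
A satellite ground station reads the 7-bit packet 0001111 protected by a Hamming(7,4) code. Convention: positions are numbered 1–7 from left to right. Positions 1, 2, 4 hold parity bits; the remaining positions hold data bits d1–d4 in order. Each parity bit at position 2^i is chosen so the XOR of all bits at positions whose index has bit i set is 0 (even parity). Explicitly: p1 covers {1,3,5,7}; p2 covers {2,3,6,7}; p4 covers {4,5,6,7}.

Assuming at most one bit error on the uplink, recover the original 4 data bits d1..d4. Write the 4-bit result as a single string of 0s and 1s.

s1 (pos 1,3,5,7): 0⊕0⊕1⊕1 = 0
s2 (pos 2,3,6,7): 0⊕0⊕1⊕1 = 0
s4 (pos 4,5,6,7): 1⊕1⊕1⊕1 = 0
Syndrome s4…s1 = 000 → no error.
Read data bits from positions 3,5,6,7: 0111

0111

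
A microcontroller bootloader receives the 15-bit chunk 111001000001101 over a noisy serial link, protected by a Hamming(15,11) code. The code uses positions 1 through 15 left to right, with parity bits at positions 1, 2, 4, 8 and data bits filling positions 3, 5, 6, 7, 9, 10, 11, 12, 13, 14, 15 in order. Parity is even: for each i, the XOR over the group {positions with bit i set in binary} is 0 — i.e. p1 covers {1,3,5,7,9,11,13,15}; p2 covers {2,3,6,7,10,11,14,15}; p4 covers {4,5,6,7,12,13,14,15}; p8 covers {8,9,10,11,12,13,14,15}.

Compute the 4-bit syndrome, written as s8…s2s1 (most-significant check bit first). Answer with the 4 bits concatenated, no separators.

1000

s1 (pos 1,3,5,7,9,11,13,15): 1⊕1⊕0⊕0⊕0⊕0⊕1⊕1 = 0
s2 (pos 2,3,6,7,10,11,14,15): 1⊕1⊕1⊕0⊕0⊕0⊕0⊕1 = 0
s4 (pos 4,5,6,7,12,13,14,15): 0⊕0⊕1⊕0⊕1⊕1⊕0⊕1 = 0
s8 (pos 8,9,10,11,12,13,14,15): 0⊕0⊕0⊕0⊕1⊕1⊕0⊕1 = 1
Syndrome s8…s1 = 1000 → error at position 8.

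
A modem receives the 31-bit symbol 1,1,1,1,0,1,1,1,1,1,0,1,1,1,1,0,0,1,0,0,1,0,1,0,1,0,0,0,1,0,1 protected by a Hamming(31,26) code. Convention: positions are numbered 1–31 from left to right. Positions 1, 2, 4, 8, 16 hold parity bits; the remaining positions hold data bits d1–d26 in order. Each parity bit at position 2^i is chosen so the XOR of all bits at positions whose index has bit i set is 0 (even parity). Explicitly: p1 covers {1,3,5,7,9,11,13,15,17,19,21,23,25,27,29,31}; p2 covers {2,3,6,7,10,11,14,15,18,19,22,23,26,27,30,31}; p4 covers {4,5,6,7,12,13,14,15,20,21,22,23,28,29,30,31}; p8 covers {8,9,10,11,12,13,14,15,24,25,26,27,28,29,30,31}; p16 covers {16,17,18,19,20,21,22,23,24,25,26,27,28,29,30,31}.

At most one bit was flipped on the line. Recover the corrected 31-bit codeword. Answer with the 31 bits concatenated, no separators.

s1 (pos 1,3,5,7,9,11,13,15,17,19,21,23,25,27,29,31): 1⊕1⊕0⊕1⊕1⊕0⊕1⊕1⊕0⊕0⊕1⊕1⊕1⊕0⊕1⊕1 = 1
s2 (pos 2,3,6,7,10,11,14,15,18,19,22,23,26,27,30,31): 1⊕1⊕1⊕1⊕1⊕0⊕1⊕1⊕1⊕0⊕0⊕1⊕0⊕0⊕0⊕1 = 0
s4 (pos 4,5,6,7,12,13,14,15,20,21,22,23,28,29,30,31): 1⊕0⊕1⊕1⊕1⊕1⊕1⊕1⊕0⊕1⊕0⊕1⊕0⊕1⊕0⊕1 = 1
s8 (pos 8,9,10,11,12,13,14,15,24,25,26,27,28,29,30,31): 1⊕1⊕1⊕0⊕1⊕1⊕1⊕1⊕0⊕1⊕0⊕0⊕0⊕1⊕0⊕1 = 0
s16 (pos 16,17,18,19,20,21,22,23,24,25,26,27,28,29,30,31): 0⊕0⊕1⊕0⊕0⊕1⊕0⊕1⊕0⊕1⊕0⊕0⊕0⊕1⊕0⊕1 = 0
Syndrome s16…s1 = 00101 → error at position 5.
Flip position 5: 1111011111011110010010101000101 → 1111111111011110010010101000101

1111111111011110010010101000101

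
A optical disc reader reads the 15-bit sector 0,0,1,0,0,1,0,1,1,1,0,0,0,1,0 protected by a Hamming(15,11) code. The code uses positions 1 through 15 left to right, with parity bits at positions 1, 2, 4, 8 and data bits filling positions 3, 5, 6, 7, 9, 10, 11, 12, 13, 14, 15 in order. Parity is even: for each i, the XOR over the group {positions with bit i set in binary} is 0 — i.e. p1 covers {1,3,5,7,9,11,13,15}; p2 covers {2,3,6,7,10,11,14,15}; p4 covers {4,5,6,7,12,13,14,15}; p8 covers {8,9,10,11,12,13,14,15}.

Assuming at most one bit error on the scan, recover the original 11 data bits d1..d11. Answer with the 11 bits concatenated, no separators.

s1 (pos 1,3,5,7,9,11,13,15): 0⊕1⊕0⊕0⊕1⊕0⊕0⊕0 = 0
s2 (pos 2,3,6,7,10,11,14,15): 0⊕1⊕1⊕0⊕1⊕0⊕1⊕0 = 0
s4 (pos 4,5,6,7,12,13,14,15): 0⊕0⊕1⊕0⊕0⊕0⊕1⊕0 = 0
s8 (pos 8,9,10,11,12,13,14,15): 1⊕1⊕1⊕0⊕0⊕0⊕1⊕0 = 0
Syndrome s8…s1 = 0000 → no error.
Read data bits from positions 3,5,6,7,9,10,11,12,13,14,15: 10101100010

10101100010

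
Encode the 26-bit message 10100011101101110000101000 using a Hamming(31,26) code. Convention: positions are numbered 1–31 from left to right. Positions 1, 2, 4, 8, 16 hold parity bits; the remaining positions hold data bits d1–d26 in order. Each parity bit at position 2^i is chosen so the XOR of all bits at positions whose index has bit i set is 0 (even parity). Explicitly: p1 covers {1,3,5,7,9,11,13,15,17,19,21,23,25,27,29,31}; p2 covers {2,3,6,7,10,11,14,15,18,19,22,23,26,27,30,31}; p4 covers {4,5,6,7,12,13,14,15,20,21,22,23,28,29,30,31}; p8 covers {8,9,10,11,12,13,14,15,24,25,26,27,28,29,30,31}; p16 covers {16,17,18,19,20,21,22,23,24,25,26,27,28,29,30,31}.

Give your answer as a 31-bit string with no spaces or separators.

Place data at non-parity positions: p1 p2 1 p4 0 1 0 p8 0 0 1 1 1 0 1 p16 1 0 1 1 1 0 0 0 0 1 0 1 0 0 0
p1 (pos 1,3,5,7,9,11,13,15,17,19,21,23,25,27,29,31): XOR of data positions = 1⊕0⊕0⊕0⊕1⊕1⊕1⊕1⊕1⊕1⊕0⊕0⊕0⊕0⊕0 = 1
p2 (pos 2,3,6,7,10,11,14,15,18,19,22,23,26,27,30,31): XOR of data positions = 1⊕1⊕0⊕0⊕1⊕0⊕1⊕0⊕1⊕0⊕0⊕1⊕0⊕0⊕0 = 0
p4 (pos 4,5,6,7,12,13,14,15,20,21,22,23,28,29,30,31): XOR of data positions = 0⊕1⊕0⊕1⊕1⊕0⊕1⊕1⊕1⊕0⊕0⊕1⊕0⊕0⊕0 = 1
p8 (pos 8,9,10,11,12,13,14,15,24,25,26,27,28,29,30,31): XOR of data positions = 0⊕0⊕1⊕1⊕1⊕0⊕1⊕0⊕0⊕1⊕0⊕1⊕0⊕0⊕0 = 0
p16 (pos 16,17,18,19,20,21,22,23,24,25,26,27,28,29,30,31): XOR of data positions = 1⊕0⊕1⊕1⊕1⊕0⊕0⊕0⊕0⊕1⊕0⊕1⊕0⊕0⊕0 = 0
Codeword: 1011010000111010101110000101000

1011010000111010101110000101000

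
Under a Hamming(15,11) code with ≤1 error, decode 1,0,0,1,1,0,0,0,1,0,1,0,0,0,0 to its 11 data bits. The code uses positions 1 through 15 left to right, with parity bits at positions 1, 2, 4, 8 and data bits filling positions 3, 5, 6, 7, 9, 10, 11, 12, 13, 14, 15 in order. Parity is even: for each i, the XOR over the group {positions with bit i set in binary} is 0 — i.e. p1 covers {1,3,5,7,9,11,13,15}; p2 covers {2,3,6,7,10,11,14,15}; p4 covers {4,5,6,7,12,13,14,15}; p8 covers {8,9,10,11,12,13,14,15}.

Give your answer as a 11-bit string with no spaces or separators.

01001010000

s1 (pos 1,3,5,7,9,11,13,15): 1⊕0⊕1⊕0⊕1⊕1⊕0⊕0 = 0
s2 (pos 2,3,6,7,10,11,14,15): 0⊕0⊕0⊕0⊕0⊕1⊕0⊕0 = 1
s4 (pos 4,5,6,7,12,13,14,15): 1⊕1⊕0⊕0⊕0⊕0⊕0⊕0 = 0
s8 (pos 8,9,10,11,12,13,14,15): 0⊕1⊕0⊕1⊕0⊕0⊕0⊕0 = 0
Syndrome s8…s1 = 0010 → error at position 2.
Flip position 2: 100110001010000 → 110110001010000
Read data bits from positions 3,5,6,7,9,10,11,12,13,14,15: 01001010000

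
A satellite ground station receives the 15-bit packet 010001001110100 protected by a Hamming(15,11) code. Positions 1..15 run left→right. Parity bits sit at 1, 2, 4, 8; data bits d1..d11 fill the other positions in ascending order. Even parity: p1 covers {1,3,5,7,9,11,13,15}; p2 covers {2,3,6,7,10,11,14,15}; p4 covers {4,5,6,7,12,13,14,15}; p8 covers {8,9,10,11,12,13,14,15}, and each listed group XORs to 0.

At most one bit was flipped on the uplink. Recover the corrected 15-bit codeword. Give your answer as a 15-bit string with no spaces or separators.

s1 (pos 1,3,5,7,9,11,13,15): 0⊕0⊕0⊕0⊕1⊕1⊕1⊕0 = 1
s2 (pos 2,3,6,7,10,11,14,15): 1⊕0⊕1⊕0⊕1⊕1⊕0⊕0 = 0
s4 (pos 4,5,6,7,12,13,14,15): 0⊕0⊕1⊕0⊕0⊕1⊕0⊕0 = 0
s8 (pos 8,9,10,11,12,13,14,15): 0⊕1⊕1⊕1⊕0⊕1⊕0⊕0 = 0
Syndrome s8…s1 = 0001 → error at position 1.
Flip position 1: 010001001110100 → 110001001110100

110001001110100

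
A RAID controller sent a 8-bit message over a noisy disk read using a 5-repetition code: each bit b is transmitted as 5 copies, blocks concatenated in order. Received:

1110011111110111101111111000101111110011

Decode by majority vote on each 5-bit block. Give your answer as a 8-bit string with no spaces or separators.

11111011

Block 1 (11100): 3 ones → 1
Block 2 (11111): 5 ones → 1
Block 3 (11011): 4 ones → 1
Block 4 (11011): 4 ones → 1
Block 5 (11111): 5 ones → 1
Block 6 (00010): 1 one → 0
Block 7 (11111): 5 ones → 1
Block 8 (10011): 3 ones → 1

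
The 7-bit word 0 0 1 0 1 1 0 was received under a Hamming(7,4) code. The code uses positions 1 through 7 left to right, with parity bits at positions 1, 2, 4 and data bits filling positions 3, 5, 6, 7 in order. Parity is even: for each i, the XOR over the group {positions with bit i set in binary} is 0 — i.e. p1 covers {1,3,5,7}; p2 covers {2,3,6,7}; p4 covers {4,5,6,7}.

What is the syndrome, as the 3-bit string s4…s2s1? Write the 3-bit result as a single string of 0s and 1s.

000

s1 (pos 1,3,5,7): 0⊕1⊕1⊕0 = 0
s2 (pos 2,3,6,7): 0⊕1⊕1⊕0 = 0
s4 (pos 4,5,6,7): 0⊕1⊕1⊕0 = 0
Syndrome s4…s1 = 000 → no error.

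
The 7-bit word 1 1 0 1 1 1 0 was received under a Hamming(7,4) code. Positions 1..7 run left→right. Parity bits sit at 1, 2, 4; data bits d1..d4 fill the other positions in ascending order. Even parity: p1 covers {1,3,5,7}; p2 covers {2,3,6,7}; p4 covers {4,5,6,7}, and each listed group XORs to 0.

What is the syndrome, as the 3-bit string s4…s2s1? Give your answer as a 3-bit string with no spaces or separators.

s1 (pos 1,3,5,7): 1⊕0⊕1⊕0 = 0
s2 (pos 2,3,6,7): 1⊕0⊕1⊕0 = 0
s4 (pos 4,5,6,7): 1⊕1⊕1⊕0 = 1
Syndrome s4…s1 = 100 → error at position 4.

100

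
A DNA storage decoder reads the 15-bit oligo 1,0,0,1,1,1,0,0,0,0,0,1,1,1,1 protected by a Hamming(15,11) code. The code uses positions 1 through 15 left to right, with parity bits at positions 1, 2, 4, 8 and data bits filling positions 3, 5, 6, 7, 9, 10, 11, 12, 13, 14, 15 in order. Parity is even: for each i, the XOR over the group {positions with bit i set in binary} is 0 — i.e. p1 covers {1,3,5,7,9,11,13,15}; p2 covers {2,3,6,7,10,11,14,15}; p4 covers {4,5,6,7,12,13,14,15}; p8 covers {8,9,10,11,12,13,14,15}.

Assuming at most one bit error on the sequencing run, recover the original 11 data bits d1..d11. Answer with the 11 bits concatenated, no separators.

s1 (pos 1,3,5,7,9,11,13,15): 1⊕0⊕1⊕0⊕0⊕0⊕1⊕1 = 0
s2 (pos 2,3,6,7,10,11,14,15): 0⊕0⊕1⊕0⊕0⊕0⊕1⊕1 = 1
s4 (pos 4,5,6,7,12,13,14,15): 1⊕1⊕1⊕0⊕1⊕1⊕1⊕1 = 1
s8 (pos 8,9,10,11,12,13,14,15): 0⊕0⊕0⊕0⊕1⊕1⊕1⊕1 = 0
Syndrome s8…s1 = 0110 → error at position 6.
Flip position 6: 100111000001111 → 100110000001111
Read data bits from positions 3,5,6,7,9,10,11,12,13,14,15: 01000001111

01000001111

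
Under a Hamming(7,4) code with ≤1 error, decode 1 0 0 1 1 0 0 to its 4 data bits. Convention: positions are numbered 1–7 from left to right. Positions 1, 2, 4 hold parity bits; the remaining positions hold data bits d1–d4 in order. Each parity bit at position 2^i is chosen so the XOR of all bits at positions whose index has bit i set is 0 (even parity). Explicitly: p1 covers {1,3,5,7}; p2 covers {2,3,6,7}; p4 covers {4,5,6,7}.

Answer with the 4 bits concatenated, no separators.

0100

s1 (pos 1,3,5,7): 1⊕0⊕1⊕0 = 0
s2 (pos 2,3,6,7): 0⊕0⊕0⊕0 = 0
s4 (pos 4,5,6,7): 1⊕1⊕0⊕0 = 0
Syndrome s4…s1 = 000 → no error.
Read data bits from positions 3,5,6,7: 0100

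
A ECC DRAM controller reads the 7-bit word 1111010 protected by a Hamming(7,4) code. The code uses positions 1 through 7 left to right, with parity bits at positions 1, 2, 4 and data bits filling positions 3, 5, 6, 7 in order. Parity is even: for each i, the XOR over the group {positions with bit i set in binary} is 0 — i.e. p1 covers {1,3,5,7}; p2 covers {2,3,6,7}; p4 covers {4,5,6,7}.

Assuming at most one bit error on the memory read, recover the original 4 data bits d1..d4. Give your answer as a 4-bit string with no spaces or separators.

1010

s1 (pos 1,3,5,7): 1⊕1⊕0⊕0 = 0
s2 (pos 2,3,6,7): 1⊕1⊕1⊕0 = 1
s4 (pos 4,5,6,7): 1⊕0⊕1⊕0 = 0
Syndrome s4…s1 = 010 → error at position 2.
Flip position 2: 1111010 → 1011010
Read data bits from positions 3,5,6,7: 1010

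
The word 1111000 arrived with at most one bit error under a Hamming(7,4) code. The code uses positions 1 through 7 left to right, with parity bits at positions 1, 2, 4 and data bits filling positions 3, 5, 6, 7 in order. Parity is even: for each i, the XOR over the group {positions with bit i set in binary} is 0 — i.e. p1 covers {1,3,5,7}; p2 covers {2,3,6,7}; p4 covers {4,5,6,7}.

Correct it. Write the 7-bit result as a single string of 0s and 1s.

s1 (pos 1,3,5,7): 1⊕1⊕0⊕0 = 0
s2 (pos 2,3,6,7): 1⊕1⊕0⊕0 = 0
s4 (pos 4,5,6,7): 1⊕0⊕0⊕0 = 1
Syndrome s4…s1 = 100 → error at position 4.
Flip position 4: 1111000 → 1110000

1110000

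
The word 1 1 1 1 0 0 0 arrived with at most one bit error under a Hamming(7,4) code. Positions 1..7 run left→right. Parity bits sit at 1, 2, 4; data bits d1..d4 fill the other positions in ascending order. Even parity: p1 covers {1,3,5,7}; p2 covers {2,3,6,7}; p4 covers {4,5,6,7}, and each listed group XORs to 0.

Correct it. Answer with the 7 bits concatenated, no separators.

1110000

s1 (pos 1,3,5,7): 1⊕1⊕0⊕0 = 0
s2 (pos 2,3,6,7): 1⊕1⊕0⊕0 = 0
s4 (pos 4,5,6,7): 1⊕0⊕0⊕0 = 1
Syndrome s4…s1 = 100 → error at position 4.
Flip position 4: 1111000 → 1110000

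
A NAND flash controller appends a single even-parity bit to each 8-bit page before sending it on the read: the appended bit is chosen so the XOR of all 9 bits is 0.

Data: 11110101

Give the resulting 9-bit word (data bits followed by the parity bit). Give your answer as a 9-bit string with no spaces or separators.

111101010

XOR of the 8 data bits: 1⊕1⊕1⊕1⊕0⊕1⊕0⊕1 = 0
Parity bit = 0 (so all 9 bits XOR to 0).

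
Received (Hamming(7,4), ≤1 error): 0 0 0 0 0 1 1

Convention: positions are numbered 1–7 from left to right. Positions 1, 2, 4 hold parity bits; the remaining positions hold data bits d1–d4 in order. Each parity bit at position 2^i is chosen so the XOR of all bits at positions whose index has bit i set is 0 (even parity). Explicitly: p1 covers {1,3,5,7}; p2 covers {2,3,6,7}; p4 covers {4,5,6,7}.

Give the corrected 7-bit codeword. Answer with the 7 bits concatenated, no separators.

1000011

s1 (pos 1,3,5,7): 0⊕0⊕0⊕1 = 1
s2 (pos 2,3,6,7): 0⊕0⊕1⊕1 = 0
s4 (pos 4,5,6,7): 0⊕0⊕1⊕1 = 0
Syndrome s4…s1 = 001 → error at position 1.
Flip position 1: 0000011 → 1000011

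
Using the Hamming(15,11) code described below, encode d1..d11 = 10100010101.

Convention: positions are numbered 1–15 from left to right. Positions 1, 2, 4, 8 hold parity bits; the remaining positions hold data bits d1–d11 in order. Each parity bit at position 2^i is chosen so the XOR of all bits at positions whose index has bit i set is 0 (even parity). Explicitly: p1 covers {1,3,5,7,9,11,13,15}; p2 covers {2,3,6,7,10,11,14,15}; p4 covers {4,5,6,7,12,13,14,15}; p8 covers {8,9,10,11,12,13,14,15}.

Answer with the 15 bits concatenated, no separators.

001101010010101

Place data at non-parity positions: p1 p2 1 p4 0 1 0 p8 0 0 1 0 1 0 1
p1 (pos 1,3,5,7,9,11,13,15): XOR of data positions = 1⊕0⊕0⊕0⊕1⊕1⊕1 = 0
p2 (pos 2,3,6,7,10,11,14,15): XOR of data positions = 1⊕1⊕0⊕0⊕1⊕0⊕1 = 0
p4 (pos 4,5,6,7,12,13,14,15): XOR of data positions = 0⊕1⊕0⊕0⊕1⊕0⊕1 = 1
p8 (pos 8,9,10,11,12,13,14,15): XOR of data positions = 0⊕0⊕1⊕0⊕1⊕0⊕1 = 1
Codeword: 001101010010101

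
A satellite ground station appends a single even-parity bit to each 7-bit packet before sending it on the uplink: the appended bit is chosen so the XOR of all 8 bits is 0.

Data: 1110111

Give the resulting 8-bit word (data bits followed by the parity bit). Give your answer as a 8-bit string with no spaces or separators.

XOR of the 7 data bits: 1⊕1⊕1⊕0⊕1⊕1⊕1 = 0
Parity bit = 0 (so all 8 bits XOR to 0).

11101110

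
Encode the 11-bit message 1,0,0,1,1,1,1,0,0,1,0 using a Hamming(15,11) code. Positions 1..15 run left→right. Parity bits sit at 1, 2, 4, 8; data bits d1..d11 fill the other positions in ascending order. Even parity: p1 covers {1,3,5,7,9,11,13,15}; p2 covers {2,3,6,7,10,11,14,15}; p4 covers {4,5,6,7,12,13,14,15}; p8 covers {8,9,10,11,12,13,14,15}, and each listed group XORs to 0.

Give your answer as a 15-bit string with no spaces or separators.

011000101110010

Place data at non-parity positions: p1 p2 1 p4 0 0 1 p8 1 1 1 0 0 1 0
p1 (pos 1,3,5,7,9,11,13,15): XOR of data positions = 1⊕0⊕1⊕1⊕1⊕0⊕0 = 0
p2 (pos 2,3,6,7,10,11,14,15): XOR of data positions = 1⊕0⊕1⊕1⊕1⊕1⊕0 = 1
p4 (pos 4,5,6,7,12,13,14,15): XOR of data positions = 0⊕0⊕1⊕0⊕0⊕1⊕0 = 0
p8 (pos 8,9,10,11,12,13,14,15): XOR of data positions = 1⊕1⊕1⊕0⊕0⊕1⊕0 = 0
Codeword: 011000101110010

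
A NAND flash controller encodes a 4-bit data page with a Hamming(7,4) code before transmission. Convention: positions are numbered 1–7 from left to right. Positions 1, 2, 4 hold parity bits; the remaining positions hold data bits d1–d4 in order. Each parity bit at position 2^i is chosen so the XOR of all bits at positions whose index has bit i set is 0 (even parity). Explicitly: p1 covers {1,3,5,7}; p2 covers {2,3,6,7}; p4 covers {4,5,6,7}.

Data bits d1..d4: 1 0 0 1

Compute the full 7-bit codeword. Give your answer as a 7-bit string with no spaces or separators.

0011001

Place data at non-parity positions: p1 p2 1 p4 0 0 1
p1 (pos 1,3,5,7): XOR of data positions = 1⊕0⊕1 = 0
p2 (pos 2,3,6,7): XOR of data positions = 1⊕0⊕1 = 0
p4 (pos 4,5,6,7): XOR of data positions = 0⊕0⊕1 = 1
Codeword: 0011001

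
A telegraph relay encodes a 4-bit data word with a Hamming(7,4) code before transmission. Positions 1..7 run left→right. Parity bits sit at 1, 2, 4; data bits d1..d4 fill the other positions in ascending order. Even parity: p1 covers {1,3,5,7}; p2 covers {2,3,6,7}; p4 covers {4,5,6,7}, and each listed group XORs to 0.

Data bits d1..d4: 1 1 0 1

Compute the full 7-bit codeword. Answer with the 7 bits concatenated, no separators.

Place data at non-parity positions: p1 p2 1 p4 1 0 1
p1 (pos 1,3,5,7): XOR of data positions = 1⊕1⊕1 = 1
p2 (pos 2,3,6,7): XOR of data positions = 1⊕0⊕1 = 0
p4 (pos 4,5,6,7): XOR of data positions = 1⊕0⊕1 = 0
Codeword: 1010101

1010101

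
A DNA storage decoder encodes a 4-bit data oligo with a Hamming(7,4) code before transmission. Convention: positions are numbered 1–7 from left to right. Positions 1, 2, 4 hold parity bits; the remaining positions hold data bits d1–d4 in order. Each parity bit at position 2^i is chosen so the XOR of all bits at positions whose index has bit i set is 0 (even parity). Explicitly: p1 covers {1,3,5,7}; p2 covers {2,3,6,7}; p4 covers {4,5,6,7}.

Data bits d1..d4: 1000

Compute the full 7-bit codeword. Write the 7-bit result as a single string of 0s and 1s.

1110000

Place data at non-parity positions: p1 p2 1 p4 0 0 0
p1 (pos 1,3,5,7): XOR of data positions = 1⊕0⊕0 = 1
p2 (pos 2,3,6,7): XOR of data positions = 1⊕0⊕0 = 1
p4 (pos 4,5,6,7): XOR of data positions = 0⊕0⊕0 = 0
Codeword: 1110000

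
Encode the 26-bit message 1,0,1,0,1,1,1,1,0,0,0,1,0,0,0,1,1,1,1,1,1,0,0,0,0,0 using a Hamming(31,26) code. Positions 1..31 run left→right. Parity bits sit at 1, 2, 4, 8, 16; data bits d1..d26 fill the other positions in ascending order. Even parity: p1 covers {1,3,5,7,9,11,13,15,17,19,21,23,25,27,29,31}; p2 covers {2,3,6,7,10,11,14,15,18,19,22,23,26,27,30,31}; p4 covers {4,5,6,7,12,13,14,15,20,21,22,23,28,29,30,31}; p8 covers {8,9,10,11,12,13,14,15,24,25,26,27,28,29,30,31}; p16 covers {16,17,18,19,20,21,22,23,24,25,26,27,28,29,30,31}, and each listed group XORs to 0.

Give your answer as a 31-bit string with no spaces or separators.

1111010111110001100011111100000

Place data at non-parity positions: p1 p2 1 p4 0 1 0 p8 1 1 1 1 0 0 0 p16 1 0 0 0 1 1 1 1 1 1 0 0 0 0 0
p1 (pos 1,3,5,7,9,11,13,15,17,19,21,23,25,27,29,31): XOR of data positions = 1⊕0⊕0⊕1⊕1⊕0⊕0⊕1⊕0⊕1⊕1⊕1⊕0⊕0⊕0 = 1
p2 (pos 2,3,6,7,10,11,14,15,18,19,22,23,26,27,30,31): XOR of data positions = 1⊕1⊕0⊕1⊕1⊕0⊕0⊕0⊕0⊕1⊕1⊕1⊕0⊕0⊕0 = 1
p4 (pos 4,5,6,7,12,13,14,15,20,21,22,23,28,29,30,31): XOR of data positions = 0⊕1⊕0⊕1⊕0⊕0⊕0⊕0⊕1⊕1⊕1⊕0⊕0⊕0⊕0 = 1
p8 (pos 8,9,10,11,12,13,14,15,24,25,26,27,28,29,30,31): XOR of data positions = 1⊕1⊕1⊕1⊕0⊕0⊕0⊕1⊕1⊕1⊕0⊕0⊕0⊕0⊕0 = 1
p16 (pos 16,17,18,19,20,21,22,23,24,25,26,27,28,29,30,31): XOR of data positions = 1⊕0⊕0⊕0⊕1⊕1⊕1⊕1⊕1⊕1⊕0⊕0⊕0⊕0⊕0 = 1
Codeword: 1111010111110001100011111100000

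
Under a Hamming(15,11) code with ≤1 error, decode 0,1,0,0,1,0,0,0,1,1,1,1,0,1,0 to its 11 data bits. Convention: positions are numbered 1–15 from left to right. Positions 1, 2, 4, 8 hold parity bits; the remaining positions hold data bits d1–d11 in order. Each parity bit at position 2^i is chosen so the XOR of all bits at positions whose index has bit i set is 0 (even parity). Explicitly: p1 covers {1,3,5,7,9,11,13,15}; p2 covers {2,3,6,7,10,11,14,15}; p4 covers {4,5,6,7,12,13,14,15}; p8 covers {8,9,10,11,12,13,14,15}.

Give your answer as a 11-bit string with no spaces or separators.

01001111110

s1 (pos 1,3,5,7,9,11,13,15): 0⊕0⊕1⊕0⊕1⊕1⊕0⊕0 = 1
s2 (pos 2,3,6,7,10,11,14,15): 1⊕0⊕0⊕0⊕1⊕1⊕1⊕0 = 0
s4 (pos 4,5,6,7,12,13,14,15): 0⊕1⊕0⊕0⊕1⊕0⊕1⊕0 = 1
s8 (pos 8,9,10,11,12,13,14,15): 0⊕1⊕1⊕1⊕1⊕0⊕1⊕0 = 1
Syndrome s8…s1 = 1101 → error at position 13.
Flip position 13: 010010001111010 → 010010001111110
Read data bits from positions 3,5,6,7,9,10,11,12,13,14,15: 01001111110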